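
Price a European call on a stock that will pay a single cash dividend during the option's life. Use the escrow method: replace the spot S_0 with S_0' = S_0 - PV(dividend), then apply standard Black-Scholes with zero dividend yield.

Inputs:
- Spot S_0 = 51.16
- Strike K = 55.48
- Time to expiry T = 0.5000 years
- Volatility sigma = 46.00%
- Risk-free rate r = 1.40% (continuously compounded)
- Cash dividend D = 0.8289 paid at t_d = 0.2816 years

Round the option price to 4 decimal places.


Answer: Price = 4.6894

Derivation:
PV(D) = D * exp(-r * t_d) = 0.8289 * 0.99606536 = 0.82563858
S_0' = S_0 - PV(D) = 51.1600 - 0.82563858 = 50.33436142
d1 = (ln(S_0'/K) + (r + sigma^2/2)*T) / (sigma*sqrt(T)) = -0.11508815
d2 = d1 - sigma*sqrt(T) = -0.44035727
exp(-rT) = 0.99302444
N(d1) = 0.45418763; N(d2) = 0.32983918
C = S_0' * N(d1) - K * exp(-rT) * N(d2) = 50.33436142 * 0.45418763 - 55.4800 * 0.99302444 * 0.32983918 = 4.6894


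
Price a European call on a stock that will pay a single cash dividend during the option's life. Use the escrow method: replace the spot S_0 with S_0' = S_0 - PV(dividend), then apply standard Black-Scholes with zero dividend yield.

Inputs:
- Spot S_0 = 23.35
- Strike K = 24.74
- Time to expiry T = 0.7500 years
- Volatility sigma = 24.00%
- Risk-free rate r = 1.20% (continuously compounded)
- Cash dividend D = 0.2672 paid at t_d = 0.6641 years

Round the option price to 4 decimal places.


Answer: Price = 1.3352

Derivation:
PV(D) = D * exp(-r * t_d) = 0.2672 * 0.99206247 = 0.26507909
S_0' = S_0 - PV(D) = 23.3500 - 0.26507909 = 23.08492091
d1 = (ln(S_0'/K) + (r + sigma^2/2)*T) / (sigma*sqrt(T)) = -0.18591514
d2 = d1 - sigma*sqrt(T) = -0.39376124
exp(-rT) = 0.99104038
N(d1) = 0.42625565; N(d2) = 0.34687866
C = S_0' * N(d1) - K * exp(-rT) * N(d2) = 23.08492091 * 0.42625565 - 24.7400 * 0.99104038 * 0.34687866 = 1.3352


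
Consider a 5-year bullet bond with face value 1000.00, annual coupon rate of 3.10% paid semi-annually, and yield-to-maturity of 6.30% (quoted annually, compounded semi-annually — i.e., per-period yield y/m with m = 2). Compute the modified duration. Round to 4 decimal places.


Answer: Modified duration = 4.4975

Derivation:
Coupon per period c = face * coupon_rate / m = 15.500000
Periods per year m = 2; per-period yield y/m = 0.031500
Number of cashflows N = 10
Cashflows (t years, CF_t, discount factor 1/(1+y/m)^(m*t), PV):
  t = 0.5000: CF_t = 15.500000, DF = 0.969462, PV = 15.026660
  t = 1.0000: CF_t = 15.500000, DF = 0.939856, PV = 14.567775
  t = 1.5000: CF_t = 15.500000, DF = 0.911155, PV = 14.122904
  t = 2.0000: CF_t = 15.500000, DF = 0.883330, PV = 13.691618
  t = 2.5000: CF_t = 15.500000, DF = 0.856355, PV = 13.273503
  t = 3.0000: CF_t = 15.500000, DF = 0.830204, PV = 12.868156
  t = 3.5000: CF_t = 15.500000, DF = 0.804851, PV = 12.475187
  t = 4.0000: CF_t = 15.500000, DF = 0.780272, PV = 12.094219
  t = 4.5000: CF_t = 15.500000, DF = 0.756444, PV = 11.724885
  t = 5.0000: CF_t = 1015.500000, DF = 0.733344, PV = 744.710719
Price P = sum_t PV_t = 864.555626
First compute Macaulay numerator sum_t t * PV_t:
  t * PV_t at t = 0.5000: 7.513330
  t * PV_t at t = 1.0000: 14.567775
  t * PV_t at t = 1.5000: 21.184356
  t * PV_t at t = 2.0000: 27.383236
  t * PV_t at t = 2.5000: 33.183756
  t * PV_t at t = 3.0000: 38.604467
  t * PV_t at t = 3.5000: 43.663155
  t * PV_t at t = 4.0000: 48.376877
  t * PV_t at t = 4.5000: 52.761984
  t * PV_t at t = 5.0000: 3723.553593
Macaulay duration D = 4010.792530 / 864.555626 = 4.639138
Modified duration = D / (1 + y/m) = 4.639138 / (1 + 0.031500) = 4.497467


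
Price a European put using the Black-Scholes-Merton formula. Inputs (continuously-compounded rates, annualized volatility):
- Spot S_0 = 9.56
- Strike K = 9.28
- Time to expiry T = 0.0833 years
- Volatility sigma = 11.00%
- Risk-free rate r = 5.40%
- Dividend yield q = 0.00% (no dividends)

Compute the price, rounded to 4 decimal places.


d1 = (ln(S/K) + (r - q + 0.5*sigma^2) * T) / (sigma * sqrt(T)) = 1.09387804
d2 = d1 - sigma * sqrt(T) = 1.06213013
exp(-rT) = 0.99551190; exp(-qT) = 1.00000000
P = K * exp(-rT) * N(-d2) - S_0 * exp(-qT) * N(-d1)
N(-d1) = 0.13700424; N(-d2) = 0.14408831
P = 9.2800 * 0.99551190 * 0.14408831 - 9.5600 * 1.00000000 * 0.13700424 = 0.0214

Answer: Price = 0.0214


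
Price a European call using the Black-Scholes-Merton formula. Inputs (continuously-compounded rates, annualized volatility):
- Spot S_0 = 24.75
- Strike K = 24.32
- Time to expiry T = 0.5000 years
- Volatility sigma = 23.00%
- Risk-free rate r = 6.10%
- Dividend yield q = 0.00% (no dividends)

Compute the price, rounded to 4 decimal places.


d1 = (ln(S/K) + (r - q + 0.5*sigma^2) * T) / (sigma * sqrt(T)) = 0.37662002
d2 = d1 - sigma * sqrt(T) = 0.21398547
exp(-rT) = 0.96996043; exp(-qT) = 1.00000000
C = S_0 * exp(-qT) * N(d1) - K * exp(-rT) * N(d2)
N(d1) = 0.64677200; N(d2) = 0.58472080
C = 24.7500 * 1.00000000 * 0.64677200 - 24.3200 * 0.96996043 * 0.58472080 = 2.2144

Answer: Price = 2.2144


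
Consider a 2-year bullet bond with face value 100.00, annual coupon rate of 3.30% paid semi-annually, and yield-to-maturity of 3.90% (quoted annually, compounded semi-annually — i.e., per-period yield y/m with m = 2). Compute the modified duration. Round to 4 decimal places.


Coupon per period c = face * coupon_rate / m = 1.650000
Periods per year m = 2; per-period yield y/m = 0.019500
Number of cashflows N = 4
Cashflows (t years, CF_t, discount factor 1/(1+y/m)^(m*t), PV):
  t = 0.5000: CF_t = 1.650000, DF = 0.980873, PV = 1.618440
  t = 1.0000: CF_t = 1.650000, DF = 0.962112, PV = 1.587484
  t = 1.5000: CF_t = 1.650000, DF = 0.943709, PV = 1.557121
  t = 2.0000: CF_t = 101.650000, DF = 0.925659, PV = 94.093249
Price P = sum_t PV_t = 98.856294
First compute Macaulay numerator sum_t t * PV_t:
  t * PV_t at t = 0.5000: 0.809220
  t * PV_t at t = 1.0000: 1.587484
  t * PV_t at t = 1.5000: 2.335681
  t * PV_t at t = 2.0000: 188.186497
Macaulay duration D = 192.918883 / 98.856294 = 1.951508
Modified duration = D / (1 + y/m) = 1.951508 / (1 + 0.019500) = 1.914182

Answer: Modified duration = 1.9142


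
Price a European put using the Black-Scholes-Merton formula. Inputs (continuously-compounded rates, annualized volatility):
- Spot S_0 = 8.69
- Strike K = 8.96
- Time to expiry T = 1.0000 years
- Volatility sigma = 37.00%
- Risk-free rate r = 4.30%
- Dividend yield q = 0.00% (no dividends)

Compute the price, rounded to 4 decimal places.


Answer: Price = 1.2147

Derivation:
d1 = (ln(S/K) + (r - q + 0.5*sigma^2) * T) / (sigma * sqrt(T)) = 0.21852084
d2 = d1 - sigma * sqrt(T) = -0.15147916
exp(-rT) = 0.95791139; exp(-qT) = 1.00000000
P = K * exp(-rT) * N(-d2) - S_0 * exp(-qT) * N(-d1)
N(-d1) = 0.41351166; N(-d2) = 0.56020112
P = 8.9600 * 0.95791139 * 0.56020112 - 8.6900 * 1.00000000 * 0.41351166 = 1.2147


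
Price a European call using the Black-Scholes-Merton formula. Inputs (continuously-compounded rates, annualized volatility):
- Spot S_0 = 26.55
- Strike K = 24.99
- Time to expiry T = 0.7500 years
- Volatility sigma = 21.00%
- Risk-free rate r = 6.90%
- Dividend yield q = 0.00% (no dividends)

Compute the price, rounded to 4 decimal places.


Answer: Price = 3.5669

Derivation:
d1 = (ln(S/K) + (r - q + 0.5*sigma^2) * T) / (sigma * sqrt(T)) = 0.70844454
d2 = d1 - sigma * sqrt(T) = 0.52657920
exp(-rT) = 0.94956623; exp(-qT) = 1.00000000
C = S_0 * exp(-qT) * N(d1) - K * exp(-rT) * N(d2)
N(d1) = 0.76066538; N(d2) = 0.70075708
C = 26.5500 * 1.00000000 * 0.76066538 - 24.9900 * 0.94956623 * 0.70075708 = 3.5669


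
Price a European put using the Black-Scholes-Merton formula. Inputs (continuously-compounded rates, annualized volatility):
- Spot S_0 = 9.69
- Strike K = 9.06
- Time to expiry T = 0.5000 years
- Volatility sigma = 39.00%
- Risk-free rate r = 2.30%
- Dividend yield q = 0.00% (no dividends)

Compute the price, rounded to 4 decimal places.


Answer: Price = 0.6968

Derivation:
d1 = (ln(S/K) + (r - q + 0.5*sigma^2) * T) / (sigma * sqrt(T)) = 0.42335863
d2 = d1 - sigma * sqrt(T) = 0.14758699
exp(-rT) = 0.98856587; exp(-qT) = 1.00000000
P = K * exp(-rT) * N(-d2) - S_0 * exp(-qT) * N(-d1)
N(-d1) = 0.33601681; N(-d2) = 0.44133436
P = 9.0600 * 0.98856587 * 0.44133436 - 9.6900 * 1.00000000 * 0.33601681 = 0.6968


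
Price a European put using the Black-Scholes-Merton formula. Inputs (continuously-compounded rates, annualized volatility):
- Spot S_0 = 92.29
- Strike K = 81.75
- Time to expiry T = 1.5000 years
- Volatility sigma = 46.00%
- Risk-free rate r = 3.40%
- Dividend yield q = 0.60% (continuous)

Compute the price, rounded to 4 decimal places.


d1 = (ln(S/K) + (r - q + 0.5*sigma^2) * T) / (sigma * sqrt(T)) = 0.57149433
d2 = d1 - sigma * sqrt(T) = 0.00811169
exp(-rT) = 0.95027867; exp(-qT) = 0.99104038
P = K * exp(-rT) * N(-d2) - S_0 * exp(-qT) * N(-d1)
N(-d1) = 0.28383230; N(-d2) = 0.49676394
P = 81.7500 * 0.95027867 * 0.49676394 - 92.2900 * 0.99104038 * 0.28383230 = 12.6311

Answer: Price = 12.6311


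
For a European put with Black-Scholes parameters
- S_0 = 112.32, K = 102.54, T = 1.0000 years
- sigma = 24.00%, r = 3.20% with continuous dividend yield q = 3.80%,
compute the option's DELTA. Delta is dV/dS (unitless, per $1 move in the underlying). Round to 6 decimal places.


d1 = 0.4745790580; d2 = 0.2345790580
phi(d1) = 0.3564536098; exp(-qT) = 0.9627129409; exp(-rT) = 0.9685065821
N(-d1) = 0.3175435179
Delta = -exp(-qT) * N(-d1) = -0.9627129409 * 0.3175435179 = -0.305703

Answer: Delta = -0.305703


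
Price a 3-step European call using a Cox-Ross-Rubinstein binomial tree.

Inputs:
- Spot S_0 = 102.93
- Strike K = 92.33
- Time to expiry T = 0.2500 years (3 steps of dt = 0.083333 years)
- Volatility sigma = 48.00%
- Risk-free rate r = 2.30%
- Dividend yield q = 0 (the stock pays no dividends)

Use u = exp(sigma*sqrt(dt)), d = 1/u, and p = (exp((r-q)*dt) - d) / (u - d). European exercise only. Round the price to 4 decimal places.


Answer: Price = V(0,0) = 15.7616

Derivation:
dt = T/N = 0.083333
u = exp(sigma*sqrt(dt)) = 1.148623; d = 1/u = 0.870607
p = (exp((r-q)*dt) - d) / (u - d) = 0.472315
Discount per step: exp(-r*dt) = 0.998085
Stock lattice S(k, i) with i counting down-moves:
  k=0: S(0,0) = 102.9300
  k=1: S(1,0) = 118.2278; S(1,1) = 89.6116
  k=2: S(2,0) = 135.7992; S(2,1) = 102.9300; S(2,2) = 78.0166
  k=3: S(3,0) = 155.9821; S(3,1) = 118.2278; S(3,2) = 89.6116; S(3,3) = 67.9218
Terminal payoffs V(N, i) = max(S_T - K, 0):
  V(3,0) = 63.652113; V(3,1) = 25.897793; V(3,2) = 0.000000; V(3,3) = 0.000000
Backward induction: V(k, i) = exp(-r*dt) * [p * V(k+1, i) + (1-p) * V(k+1, i+1)].
  V(2,0) = exp(-r*dt) * [p*63.652113 + (1-p)*25.897793] = 43.645990
  V(2,1) = exp(-r*dt) * [p*25.897793 + (1-p)*0.000000] = 12.208494
  V(2,2) = exp(-r*dt) * [p*0.000000 + (1-p)*0.000000] = 0.000000
  V(1,0) = exp(-r*dt) * [p*43.645990 + (1-p)*12.208494] = 27.005086
  V(1,1) = exp(-r*dt) * [p*12.208494 + (1-p)*0.000000] = 5.755214
  V(0,0) = exp(-r*dt) * [p*27.005086 + (1-p)*5.755214] = 15.761608


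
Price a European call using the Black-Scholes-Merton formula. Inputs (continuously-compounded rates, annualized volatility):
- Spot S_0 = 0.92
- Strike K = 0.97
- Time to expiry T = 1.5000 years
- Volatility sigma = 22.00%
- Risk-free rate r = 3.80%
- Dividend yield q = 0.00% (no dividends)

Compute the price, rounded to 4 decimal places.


Answer: Price = 0.1003

Derivation:
d1 = (ln(S/K) + (r - q + 0.5*sigma^2) * T) / (sigma * sqrt(T)) = 0.14985532
d2 = d1 - sigma * sqrt(T) = -0.11958855
exp(-rT) = 0.94459407; exp(-qT) = 1.00000000
C = S_0 * exp(-qT) * N(d1) - K * exp(-rT) * N(d2)
N(d1) = 0.55956062; N(d2) = 0.45240455
C = 0.9200 * 1.00000000 * 0.55956062 - 0.9700 * 0.94459407 * 0.45240455 = 0.1003


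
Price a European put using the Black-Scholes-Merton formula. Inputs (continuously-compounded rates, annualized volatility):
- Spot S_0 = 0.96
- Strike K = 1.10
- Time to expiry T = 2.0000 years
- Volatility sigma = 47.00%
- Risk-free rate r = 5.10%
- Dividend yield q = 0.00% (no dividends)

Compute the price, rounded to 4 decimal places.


d1 = (ln(S/K) + (r - q + 0.5*sigma^2) * T) / (sigma * sqrt(T)) = 0.28098893
d2 = d1 - sigma * sqrt(T) = -0.38369145
exp(-rT) = 0.90302955; exp(-qT) = 1.00000000
P = K * exp(-rT) * N(-d2) - S_0 * exp(-qT) * N(-d1)
N(-d1) = 0.38935945; N(-d2) = 0.64939642
P = 1.1000 * 0.90302955 * 0.64939642 - 0.9600 * 1.00000000 * 0.38935945 = 0.2713

Answer: Price = 0.2713


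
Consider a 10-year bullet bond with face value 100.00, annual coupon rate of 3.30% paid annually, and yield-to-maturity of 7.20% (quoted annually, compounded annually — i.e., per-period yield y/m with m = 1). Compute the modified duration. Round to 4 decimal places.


Answer: Modified duration = 7.8379

Derivation:
Coupon per period c = face * coupon_rate / m = 3.300000
Periods per year m = 1; per-period yield y/m = 0.072000
Number of cashflows N = 10
Cashflows (t years, CF_t, discount factor 1/(1+y/m)^(m*t), PV):
  t = 1.0000: CF_t = 3.300000, DF = 0.932836, PV = 3.078358
  t = 2.0000: CF_t = 3.300000, DF = 0.870183, PV = 2.871603
  t = 3.0000: CF_t = 3.300000, DF = 0.811738, PV = 2.678734
  t = 4.0000: CF_t = 3.300000, DF = 0.757218, PV = 2.498819
  t = 5.0000: CF_t = 3.300000, DF = 0.706360, PV = 2.330988
  t = 6.0000: CF_t = 3.300000, DF = 0.658918, PV = 2.174429
  t = 7.0000: CF_t = 3.300000, DF = 0.614662, PV = 2.028385
  t = 8.0000: CF_t = 3.300000, DF = 0.573379, PV = 1.892150
  t = 9.0000: CF_t = 3.300000, DF = 0.534868, PV = 1.765066
  t = 10.0000: CF_t = 103.300000, DF = 0.498944, PV = 51.540956
Price P = sum_t PV_t = 72.859488
First compute Macaulay numerator sum_t t * PV_t:
  t * PV_t at t = 1.0000: 3.078358
  t * PV_t at t = 2.0000: 5.743206
  t * PV_t at t = 3.0000: 8.036202
  t * PV_t at t = 4.0000: 9.995276
  t * PV_t at t = 5.0000: 11.654939
  t * PV_t at t = 6.0000: 13.046574
  t * PV_t at t = 7.0000: 14.198697
  t * PV_t at t = 8.0000: 15.137203
  t * PV_t at t = 9.0000: 15.885591
  t * PV_t at t = 10.0000: 515.409558
Macaulay duration D = 612.185604 / 72.859488 = 8.402277
Modified duration = D / (1 + y/m) = 8.402277 / (1 + 0.072000) = 7.837945


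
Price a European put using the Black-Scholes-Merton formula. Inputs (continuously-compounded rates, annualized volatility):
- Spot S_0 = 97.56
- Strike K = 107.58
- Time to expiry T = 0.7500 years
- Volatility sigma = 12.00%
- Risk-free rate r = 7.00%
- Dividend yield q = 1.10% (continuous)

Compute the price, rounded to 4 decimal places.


d1 = (ln(S/K) + (r - q + 0.5*sigma^2) * T) / (sigma * sqrt(T)) = -0.46300781
d2 = d1 - sigma * sqrt(T) = -0.56693086
exp(-rT) = 0.94885432; exp(-qT) = 0.99178394
P = K * exp(-rT) * N(-d2) - S_0 * exp(-qT) * N(-d1)
N(-d1) = 0.67832062; N(-d2) = 0.71461942
P = 107.5800 * 0.94885432 * 0.71461942 - 97.5600 * 0.99178394 * 0.67832062 = 7.3135

Answer: Price = 7.3135


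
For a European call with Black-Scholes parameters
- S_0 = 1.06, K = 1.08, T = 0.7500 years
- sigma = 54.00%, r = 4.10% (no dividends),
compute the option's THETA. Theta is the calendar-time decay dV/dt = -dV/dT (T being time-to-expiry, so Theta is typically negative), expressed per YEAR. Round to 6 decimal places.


d1 = 0.2596106100; d2 = -0.2080431081
phi(d1) = 0.3857223891; exp(-qT) = 1.0000000000; exp(-rT) = 0.9697179723
Theta = -S*exp(-qT)*phi(d1)*sigma/(2*sqrt(T)) - r*K*exp(-rT)*N(d2) + q*S*exp(-qT)*N(d1)
N(d1) = 0.6024179243; N(d2) = 0.4175976541; sqrt(T) = 0.8660254038
Term 1 = -1.0600 * 1.0000000000 * 0.3857223891 * 0.5400 / (2 * 0.8660254038) = -0.1274717200
Term 2 = -0.0410 * 1.0800 * 0.9697179723 * 0.4175976541 = -0.0179312724
Term 3 = 0 (no dividend yield, q = 0)
Theta = -0.1274717200 + (-0.0179312724) + (0.0000000000) = -0.145403

Answer: Theta = -0.145403


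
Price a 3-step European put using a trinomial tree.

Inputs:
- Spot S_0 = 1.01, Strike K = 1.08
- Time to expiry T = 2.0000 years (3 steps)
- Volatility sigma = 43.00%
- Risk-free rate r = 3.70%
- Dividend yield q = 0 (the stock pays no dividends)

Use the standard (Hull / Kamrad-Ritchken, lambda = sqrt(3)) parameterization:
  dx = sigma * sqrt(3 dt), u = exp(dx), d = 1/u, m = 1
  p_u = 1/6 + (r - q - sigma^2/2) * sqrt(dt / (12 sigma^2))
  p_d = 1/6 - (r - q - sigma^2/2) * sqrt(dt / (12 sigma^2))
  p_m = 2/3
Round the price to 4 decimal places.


dt = T/N = 0.666667; dx = sigma*sqrt(3*dt) = 0.608112
u = exp(dx) = 1.836960; d = 1/u = 0.544378
p_u = 0.136272, p_m = 0.666667, p_d = 0.197061
Discount per step: exp(-r*dt) = 0.975635
Stock lattice S(k, j) with j the centered position index:
  k=0: S(0,+0) = 1.0100
  k=1: S(1,-1) = 0.5498; S(1,+0) = 1.0100; S(1,+1) = 1.8553
  k=2: S(2,-2) = 0.2993; S(2,-1) = 0.5498; S(2,+0) = 1.0100; S(2,+1) = 1.8553; S(2,+2) = 3.4082
  k=3: S(3,-3) = 0.1629; S(3,-2) = 0.2993; S(3,-1) = 0.5498; S(3,+0) = 1.0100; S(3,+1) = 1.8553; S(3,+2) = 3.4082; S(3,+3) = 6.2607
Terminal payoffs V(N, j) = max(K - S_T, 0):
  V(3,-3) = 0.917062; V(3,-2) = 0.780689; V(3,-1) = 0.530178; V(3,+0) = 0.070000; V(3,+1) = 0.000000; V(3,+2) = 0.000000; V(3,+3) = 0.000000
Backward induction: V(k, j) = exp(-r*dt) * [p_u * V(k+1, j+1) + p_m * V(k+1, j) + p_d * V(k+1, j-1)]
  V(2,-2) = exp(-r*dt) * [p_u*0.530178 + p_m*0.780689 + p_d*0.917062] = 0.754581
  V(2,-1) = exp(-r*dt) * [p_u*0.070000 + p_m*0.530178 + p_d*0.780689] = 0.504242
  V(2,+0) = exp(-r*dt) * [p_u*0.000000 + p_m*0.070000 + p_d*0.530178] = 0.147462
  V(2,+1) = exp(-r*dt) * [p_u*0.000000 + p_m*0.000000 + p_d*0.070000] = 0.013458
  V(2,+2) = exp(-r*dt) * [p_u*0.000000 + p_m*0.000000 + p_d*0.000000] = 0.000000
  V(1,-1) = exp(-r*dt) * [p_u*0.147462 + p_m*0.504242 + p_d*0.754581] = 0.492652
  V(1,+0) = exp(-r*dt) * [p_u*0.013458 + p_m*0.147462 + p_d*0.504242] = 0.194647
  V(1,+1) = exp(-r*dt) * [p_u*0.000000 + p_m*0.013458 + p_d*0.147462] = 0.037104
  V(0,+0) = exp(-r*dt) * [p_u*0.037104 + p_m*0.194647 + p_d*0.492652] = 0.226254

Answer: Price = V(0,0) = 0.2263


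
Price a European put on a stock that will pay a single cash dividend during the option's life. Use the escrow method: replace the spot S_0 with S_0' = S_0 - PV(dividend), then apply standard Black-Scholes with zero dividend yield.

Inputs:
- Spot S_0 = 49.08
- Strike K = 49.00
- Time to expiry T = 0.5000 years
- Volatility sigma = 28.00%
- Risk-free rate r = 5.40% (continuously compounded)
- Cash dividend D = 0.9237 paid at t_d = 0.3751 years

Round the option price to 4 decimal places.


PV(D) = D * exp(-r * t_d) = 0.9237 * 0.97994836 = 0.90517830
S_0' = S_0 - PV(D) = 49.0800 - 0.90517830 = 48.17482170
d1 = (ln(S_0'/K) + (r + sigma^2/2)*T) / (sigma*sqrt(T)) = 0.14958447
d2 = d1 - sigma*sqrt(T) = -0.04840542
exp(-rT) = 0.97336124
N(-d1) = 0.44054623; N(-d2) = 0.51930343
P = K * exp(-rT) * N(-d2) - S_0' * N(-d1) = 49.0000 * 0.97336124 * 0.51930343 - 48.17482170 * 0.44054623 = 3.5448

Answer: Price = 3.5448


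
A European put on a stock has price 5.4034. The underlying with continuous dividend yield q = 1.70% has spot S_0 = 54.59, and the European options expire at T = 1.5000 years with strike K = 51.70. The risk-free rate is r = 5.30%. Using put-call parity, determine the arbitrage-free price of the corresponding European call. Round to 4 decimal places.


Put-call parity: C - P = S_0 * exp(-qT) - K * exp(-rT).
S_0 * exp(-qT) = 54.5900 * 0.97482238 = 53.21555367
K * exp(-rT) = 51.7000 * 0.92357802 = 47.74898363
C = P + S*exp(-qT) - K*exp(-rT)
C = 5.4034 + 53.21555367 - 47.74898363 = 10.8700

Answer: Call price = 10.8700


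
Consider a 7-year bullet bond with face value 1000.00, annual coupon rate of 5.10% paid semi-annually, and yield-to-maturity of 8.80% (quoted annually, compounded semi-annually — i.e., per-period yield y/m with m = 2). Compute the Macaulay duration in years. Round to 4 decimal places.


Coupon per period c = face * coupon_rate / m = 25.500000
Periods per year m = 2; per-period yield y/m = 0.044000
Number of cashflows N = 14
Cashflows (t years, CF_t, discount factor 1/(1+y/m)^(m*t), PV):
  t = 0.5000: CF_t = 25.500000, DF = 0.957854, PV = 24.425287
  t = 1.0000: CF_t = 25.500000, DF = 0.917485, PV = 23.395869
  t = 1.5000: CF_t = 25.500000, DF = 0.878817, PV = 22.409836
  t = 2.0000: CF_t = 25.500000, DF = 0.841779, PV = 21.465360
  t = 2.5000: CF_t = 25.500000, DF = 0.806302, PV = 20.560690
  t = 3.0000: CF_t = 25.500000, DF = 0.772320, PV = 19.694148
  t = 3.5000: CF_t = 25.500000, DF = 0.739770, PV = 18.864126
  t = 4.0000: CF_t = 25.500000, DF = 0.708592, PV = 18.069086
  t = 4.5000: CF_t = 25.500000, DF = 0.678728, PV = 17.307554
  t = 5.0000: CF_t = 25.500000, DF = 0.650122, PV = 16.578117
  t = 5.5000: CF_t = 25.500000, DF = 0.622722, PV = 15.879422
  t = 6.0000: CF_t = 25.500000, DF = 0.596477, PV = 15.210174
  t = 6.5000: CF_t = 25.500000, DF = 0.571339, PV = 14.569133
  t = 7.0000: CF_t = 1025.500000, DF = 0.547259, PV = 561.214242
Price P = sum_t PV_t = 809.643045
Macaulay numerator sum_t t * PV_t:
  t * PV_t at t = 0.5000: 12.212644
  t * PV_t at t = 1.0000: 23.395869
  t * PV_t at t = 1.5000: 33.614754
  t * PV_t at t = 2.0000: 42.930721
  t * PV_t at t = 2.5000: 51.401725
  t * PV_t at t = 3.0000: 59.082443
  t * PV_t at t = 3.5000: 66.024441
  t * PV_t at t = 4.0000: 72.276345
  t * PV_t at t = 4.5000: 77.883992
  t * PV_t at t = 5.0000: 82.890584
  t * PV_t at t = 5.5000: 87.336822
  t * PV_t at t = 6.0000: 91.261047
  t * PV_t at t = 6.5000: 94.699362
  t * PV_t at t = 7.0000: 3928.499692
Macaulay duration D = (sum_t t * PV_t) / P = 4723.510442 / 809.643045 = 5.834065

Answer: Macaulay duration = 5.8341 years


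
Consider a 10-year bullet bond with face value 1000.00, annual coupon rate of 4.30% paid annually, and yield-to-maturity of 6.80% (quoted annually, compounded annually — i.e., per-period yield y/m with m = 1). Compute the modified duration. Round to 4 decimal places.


Coupon per period c = face * coupon_rate / m = 43.000000
Periods per year m = 1; per-period yield y/m = 0.068000
Number of cashflows N = 10
Cashflows (t years, CF_t, discount factor 1/(1+y/m)^(m*t), PV):
  t = 1.0000: CF_t = 43.000000, DF = 0.936330, PV = 40.262172
  t = 2.0000: CF_t = 43.000000, DF = 0.876713, PV = 37.698663
  t = 3.0000: CF_t = 43.000000, DF = 0.820892, PV = 35.298374
  t = 4.0000: CF_t = 43.000000, DF = 0.768626, PV = 33.050912
  t = 5.0000: CF_t = 43.000000, DF = 0.719687, PV = 30.946547
  t = 6.0000: CF_t = 43.000000, DF = 0.673864, PV = 28.976167
  t = 7.0000: CF_t = 43.000000, DF = 0.630959, PV = 27.131243
  t = 8.0000: CF_t = 43.000000, DF = 0.590786, PV = 25.403785
  t = 9.0000: CF_t = 43.000000, DF = 0.553170, PV = 23.786316
  t = 10.0000: CF_t = 1043.000000, DF = 0.517950, PV = 540.221397
Price P = sum_t PV_t = 822.775576
First compute Macaulay numerator sum_t t * PV_t:
  t * PV_t at t = 1.0000: 40.262172
  t * PV_t at t = 2.0000: 75.397326
  t * PV_t at t = 3.0000: 105.895121
  t * PV_t at t = 4.0000: 132.203647
  t * PV_t at t = 5.0000: 154.732733
  t * PV_t at t = 6.0000: 173.857003
  t * PV_t at t = 7.0000: 189.918699
  t * PV_t at t = 8.0000: 203.230283
  t * PV_t at t = 9.0000: 214.076843
  t * PV_t at t = 10.0000: 5402.213968
Macaulay duration D = 6691.787796 / 822.775576 = 8.133187
Modified duration = D / (1 + y/m) = 8.133187 / (1 + 0.068000) = 7.615344

Answer: Modified duration = 7.6153


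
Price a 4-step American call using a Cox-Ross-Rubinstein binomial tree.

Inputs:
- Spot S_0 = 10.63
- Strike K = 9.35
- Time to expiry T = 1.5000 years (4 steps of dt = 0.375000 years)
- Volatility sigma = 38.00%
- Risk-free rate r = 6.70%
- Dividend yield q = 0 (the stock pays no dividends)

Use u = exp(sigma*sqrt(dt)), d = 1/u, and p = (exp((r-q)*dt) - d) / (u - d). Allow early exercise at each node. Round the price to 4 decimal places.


Answer: Price = V(0,0) = 3.0884

Derivation:
dt = T/N = 0.375000
u = exp(sigma*sqrt(dt)) = 1.262005; d = 1/u = 0.792390
p = (exp((r-q)*dt) - d) / (u - d) = 0.496265
Discount per step: exp(-r*dt) = 0.975188
Stock lattice S(k, i) with i counting down-moves:
  k=0: S(0,0) = 10.6300
  k=1: S(1,0) = 13.4151; S(1,1) = 8.4231
  k=2: S(2,0) = 16.9299; S(2,1) = 10.6300; S(2,2) = 6.6744
  k=3: S(3,0) = 21.3657; S(3,1) = 13.4151; S(3,2) = 8.4231; S(3,3) = 5.2887
  k=4: S(4,0) = 26.9636; S(4,1) = 16.9299; S(4,2) = 10.6300; S(4,3) = 6.6744; S(4,4) = 4.1907
Terminal payoffs V(N, i) = max(S_T - K, 0):
  V(4,0) = 17.613559; V(4,1) = 7.579933; V(4,2) = 1.280000; V(4,3) = 0.000000; V(4,4) = 0.000000
Backward induction: V(k, i) = exp(-r*dt) * [p * V(k+1, i) + (1-p) * V(k+1, i+1)]; then take max(V_cont, immediate exercise) for American.
  V(3,0) = exp(-r*dt) * [p*17.613559 + (1-p)*7.579933] = 12.247648; exercise = 12.015656; V(3,0) = max -> 12.247648
  V(3,1) = exp(-r*dt) * [p*7.579933 + (1-p)*1.280000] = 4.297103; exercise = 4.065110; V(3,1) = max -> 4.297103
  V(3,2) = exp(-r*dt) * [p*1.280000 + (1-p)*0.000000] = 0.619458; exercise = 0.000000; V(3,2) = max -> 0.619458
  V(3,3) = exp(-r*dt) * [p*0.000000 + (1-p)*0.000000] = 0.000000; exercise = 0.000000; V(3,3) = max -> 0.000000
  V(2,0) = exp(-r*dt) * [p*12.247648 + (1-p)*4.297103] = 8.038161; exercise = 7.579933; V(2,0) = max -> 8.038161
  V(2,1) = exp(-r*dt) * [p*4.297103 + (1-p)*0.619458] = 2.383890; exercise = 1.280000; V(2,1) = max -> 2.383890
  V(2,2) = exp(-r*dt) * [p*0.619458 + (1-p)*0.000000] = 0.299788; exercise = 0.000000; V(2,2) = max -> 0.299788
  V(1,0) = exp(-r*dt) * [p*8.038161 + (1-p)*2.383890] = 5.061134; exercise = 4.065110; V(1,0) = max -> 5.061134
  V(1,1) = exp(-r*dt) * [p*2.383890 + (1-p)*0.299788] = 1.300953; exercise = 0.000000; V(1,1) = max -> 1.300953
  V(0,0) = exp(-r*dt) * [p*5.061134 + (1-p)*1.300953] = 3.088419; exercise = 1.280000; V(0,0) = max -> 3.088419


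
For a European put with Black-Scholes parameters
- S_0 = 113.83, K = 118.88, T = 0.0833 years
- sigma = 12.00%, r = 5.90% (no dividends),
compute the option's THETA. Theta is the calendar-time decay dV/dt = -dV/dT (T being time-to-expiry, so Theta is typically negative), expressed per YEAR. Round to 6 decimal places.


d1 = -1.0941247954; d2 = -1.1287588827
phi(d1) = 0.2192608708; exp(-qT) = 1.0000000000; exp(-rT) = 0.9950973574
Theta = -S*exp(-qT)*phi(d1)*sigma/(2*sqrt(T)) + r*K*exp(-rT)*N(-d2) - q*S*exp(-qT)*N(-d1)
N(-d1) = 0.8630498755; N(-d2) = 0.8705002189; sqrt(T) = 0.2886173938
Term 1 = -113.8300 * 1.0000000000 * 0.2192608708 * 0.1200 / (2 * 0.2886173938) = -5.1885573342
Term 2 = 0.0590 * 118.8800 * 0.9950973574 * 0.8705002189 = 6.0756852281
Term 3 = 0 (no dividend yield, q = 0)
Theta = -5.1885573342 + (6.0756852281) + (0.0000000000) = 0.887128

Answer: Theta = 0.887128


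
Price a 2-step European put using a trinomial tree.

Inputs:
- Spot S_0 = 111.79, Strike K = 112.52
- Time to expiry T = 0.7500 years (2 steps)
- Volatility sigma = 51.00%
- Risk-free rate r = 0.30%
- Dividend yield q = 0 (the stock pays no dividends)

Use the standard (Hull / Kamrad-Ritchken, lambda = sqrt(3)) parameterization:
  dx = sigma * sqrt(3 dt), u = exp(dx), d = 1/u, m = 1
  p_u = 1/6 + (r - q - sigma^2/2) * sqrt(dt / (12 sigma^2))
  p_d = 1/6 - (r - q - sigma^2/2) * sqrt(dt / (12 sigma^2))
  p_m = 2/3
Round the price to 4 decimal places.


dt = T/N = 0.375000; dx = sigma*sqrt(3*dt) = 0.540937
u = exp(dx) = 1.717615; d = 1/u = 0.582203
p_u = 0.122628, p_m = 0.666667, p_d = 0.210705
Discount per step: exp(-r*dt) = 0.998876
Stock lattice S(k, j) with j the centered position index:
  k=0: S(0,+0) = 111.7900
  k=1: S(1,-1) = 65.0844; S(1,+0) = 111.7900; S(1,+1) = 192.0122
  k=2: S(2,-2) = 37.8923; S(2,-1) = 65.0844; S(2,+0) = 111.7900; S(2,+1) = 192.0122; S(2,+2) = 329.8030
Terminal payoffs V(N, j) = max(K - S_T, 0):
  V(2,-2) = 74.627669; V(2,-1) = 47.435565; V(2,+0) = 0.730000; V(2,+1) = 0.000000; V(2,+2) = 0.000000
Backward induction: V(k, j) = exp(-r*dt) * [p_u * V(k+1, j+1) + p_m * V(k+1, j) + p_d * V(k+1, j-1)]
  V(1,-1) = exp(-r*dt) * [p_u*0.730000 + p_m*47.435565 + p_d*74.627669] = 47.384304
  V(1,+0) = exp(-r*dt) * [p_u*0.000000 + p_m*0.730000 + p_d*47.435565] = 10.469786
  V(1,+1) = exp(-r*dt) * [p_u*0.000000 + p_m*0.000000 + p_d*0.730000] = 0.153642
  V(0,+0) = exp(-r*dt) * [p_u*0.153642 + p_m*10.469786 + p_d*47.384304] = 16.963706

Answer: Price = V(0,0) = 16.9637


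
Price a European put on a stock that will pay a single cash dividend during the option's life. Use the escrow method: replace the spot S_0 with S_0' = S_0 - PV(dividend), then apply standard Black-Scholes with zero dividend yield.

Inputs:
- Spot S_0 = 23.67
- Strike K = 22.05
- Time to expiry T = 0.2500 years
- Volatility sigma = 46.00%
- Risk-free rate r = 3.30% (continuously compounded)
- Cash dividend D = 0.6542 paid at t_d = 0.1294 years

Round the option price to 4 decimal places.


PV(D) = D * exp(-r * t_d) = 0.6542 * 0.99573890 = 0.65141239
S_0' = S_0 - PV(D) = 23.6700 - 0.65141239 = 23.01858761
d1 = (ln(S_0'/K) + (r + sigma^2/2)*T) / (sigma*sqrt(T)) = 0.33778019
d2 = d1 - sigma*sqrt(T) = 0.10778019
exp(-rT) = 0.99178394
N(-d1) = 0.36776442; N(-d2) = 0.45708503
P = K * exp(-rT) * N(-d2) - S_0' * N(-d1) = 22.0500 * 0.99178394 * 0.45708503 - 23.01858761 * 0.36776442 = 1.5305

Answer: Price = 1.5305


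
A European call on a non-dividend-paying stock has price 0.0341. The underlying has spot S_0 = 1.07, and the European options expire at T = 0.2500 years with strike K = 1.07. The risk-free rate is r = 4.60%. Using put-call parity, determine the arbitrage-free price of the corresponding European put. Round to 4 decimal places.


Put-call parity: C - P = S_0 * exp(-qT) - K * exp(-rT).
S_0 * exp(-qT) = 1.0700 * 1.00000000 = 1.07000000
K * exp(-rT) = 1.0700 * 0.98856587 = 1.05776548
P = C - S*exp(-qT) + K*exp(-rT)
P = 0.0341 - 1.07000000 + 1.05776548 = 0.0219

Answer: Put price = 0.0219


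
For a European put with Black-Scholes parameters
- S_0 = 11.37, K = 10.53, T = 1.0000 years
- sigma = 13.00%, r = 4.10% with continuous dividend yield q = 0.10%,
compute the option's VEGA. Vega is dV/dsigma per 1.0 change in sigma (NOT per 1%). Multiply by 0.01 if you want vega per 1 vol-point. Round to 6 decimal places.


d1 = 0.9630767817; d2 = 0.8330767817
phi(d1) = 0.2509009656; exp(-qT) = 0.9990004998; exp(-rT) = 0.9598291299
Vega = S * exp(-qT) * phi(d1) * sqrt(T) = 11.3700 * 0.9990004998 * 0.2509009656 * 1.0000000000 = 2.849893

Answer: Vega = 2.849893


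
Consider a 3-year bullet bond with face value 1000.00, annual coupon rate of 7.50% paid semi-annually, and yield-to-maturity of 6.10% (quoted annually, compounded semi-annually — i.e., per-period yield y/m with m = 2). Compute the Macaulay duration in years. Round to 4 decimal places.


Answer: Macaulay duration = 2.7472 years

Derivation:
Coupon per period c = face * coupon_rate / m = 37.500000
Periods per year m = 2; per-period yield y/m = 0.030500
Number of cashflows N = 6
Cashflows (t years, CF_t, discount factor 1/(1+y/m)^(m*t), PV):
  t = 0.5000: CF_t = 37.500000, DF = 0.970403, PV = 36.390102
  t = 1.0000: CF_t = 37.500000, DF = 0.941681, PV = 35.313054
  t = 1.5000: CF_t = 37.500000, DF = 0.913810, PV = 34.267883
  t = 2.0000: CF_t = 37.500000, DF = 0.886764, PV = 33.253647
  t = 2.5000: CF_t = 37.500000, DF = 0.860518, PV = 32.269429
  t = 3.0000: CF_t = 1037.500000, DF = 0.835049, PV = 866.363463
Price P = sum_t PV_t = 1037.857579
Macaulay numerator sum_t t * PV_t:
  t * PV_t at t = 0.5000: 18.195051
  t * PV_t at t = 1.0000: 35.313054
  t * PV_t at t = 1.5000: 51.401825
  t * PV_t at t = 2.0000: 66.507294
  t * PV_t at t = 2.5000: 80.673574
  t * PV_t at t = 3.0000: 2599.090390
Macaulay duration D = (sum_t t * PV_t) / P = 2851.181187 / 1037.857579 = 2.747180


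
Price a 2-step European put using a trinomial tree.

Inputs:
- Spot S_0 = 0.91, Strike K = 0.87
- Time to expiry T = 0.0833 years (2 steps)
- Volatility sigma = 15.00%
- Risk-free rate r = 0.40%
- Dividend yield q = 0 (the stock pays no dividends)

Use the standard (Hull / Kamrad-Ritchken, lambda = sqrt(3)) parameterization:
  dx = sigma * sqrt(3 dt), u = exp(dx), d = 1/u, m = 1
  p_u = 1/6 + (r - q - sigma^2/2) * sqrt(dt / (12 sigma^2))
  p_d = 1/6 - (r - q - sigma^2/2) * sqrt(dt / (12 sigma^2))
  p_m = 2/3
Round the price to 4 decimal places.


dt = T/N = 0.041650; dx = sigma*sqrt(3*dt) = 0.053022
u = exp(dx) = 1.054453; d = 1/u = 0.948359
p_u = 0.163819, p_m = 0.666667, p_d = 0.169514
Discount per step: exp(-r*dt) = 0.999833
Stock lattice S(k, j) with j the centered position index:
  k=0: S(0,+0) = 0.9100
  k=1: S(1,-1) = 0.8630; S(1,+0) = 0.9100; S(1,+1) = 0.9596
  k=2: S(2,-2) = 0.8184; S(2,-1) = 0.8630; S(2,+0) = 0.9100; S(2,+1) = 0.9596; S(2,+2) = 1.0118
Terminal payoffs V(N, j) = max(K - S_T, 0):
  V(2,-2) = 0.051560; V(2,-1) = 0.006994; V(2,+0) = 0.000000; V(2,+1) = 0.000000; V(2,+2) = 0.000000
Backward induction: V(k, j) = exp(-r*dt) * [p_u * V(k+1, j+1) + p_m * V(k+1, j) + p_d * V(k+1, j-1)]
  V(1,-1) = exp(-r*dt) * [p_u*0.000000 + p_m*0.006994 + p_d*0.051560] = 0.013400
  V(1,+0) = exp(-r*dt) * [p_u*0.000000 + p_m*0.000000 + p_d*0.006994] = 0.001185
  V(1,+1) = exp(-r*dt) * [p_u*0.000000 + p_m*0.000000 + p_d*0.000000] = 0.000000
  V(0,+0) = exp(-r*dt) * [p_u*0.000000 + p_m*0.001185 + p_d*0.013400] = 0.003061

Answer: Price = V(0,0) = 0.0031


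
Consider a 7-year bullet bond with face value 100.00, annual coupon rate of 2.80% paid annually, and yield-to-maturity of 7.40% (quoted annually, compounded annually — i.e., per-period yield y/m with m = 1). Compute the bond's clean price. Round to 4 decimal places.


Coupon per period c = face * coupon_rate / m = 2.800000
Periods per year m = 1; per-period yield y/m = 0.074000
Number of cashflows N = 7
Cashflows (t years, CF_t, discount factor 1/(1+y/m)^(m*t), PV):
  t = 1.0000: CF_t = 2.800000, DF = 0.931099, PV = 2.607076
  t = 2.0000: CF_t = 2.800000, DF = 0.866945, PV = 2.427445
  t = 3.0000: CF_t = 2.800000, DF = 0.807211, PV = 2.260191
  t = 4.0000: CF_t = 2.800000, DF = 0.751593, PV = 2.104461
  t = 5.0000: CF_t = 2.800000, DF = 0.699808, PV = 1.959461
  t = 6.0000: CF_t = 2.800000, DF = 0.651590, PV = 1.824452
  t = 7.0000: CF_t = 102.800000, DF = 0.606694, PV = 62.368191
Price P = sum_t PV_t = 75.551277

Answer: Price = 75.5513


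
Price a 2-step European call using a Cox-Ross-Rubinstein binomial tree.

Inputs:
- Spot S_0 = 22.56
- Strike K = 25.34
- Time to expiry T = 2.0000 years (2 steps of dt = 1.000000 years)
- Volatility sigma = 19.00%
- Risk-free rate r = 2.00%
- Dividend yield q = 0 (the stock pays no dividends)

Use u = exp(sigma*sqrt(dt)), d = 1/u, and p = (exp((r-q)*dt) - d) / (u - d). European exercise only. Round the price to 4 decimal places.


dt = T/N = 1.000000
u = exp(sigma*sqrt(dt)) = 1.209250; d = 1/u = 0.826959
p = (exp((r-q)*dt) - d) / (u - d) = 0.505485
Discount per step: exp(-r*dt) = 0.980199
Stock lattice S(k, i) with i counting down-moves:
  k=0: S(0,0) = 22.5600
  k=1: S(1,0) = 27.2807; S(1,1) = 18.6562
  k=2: S(2,0) = 32.9891; S(2,1) = 22.5600; S(2,2) = 15.4279
Terminal payoffs V(N, i) = max(S_T - K, 0):
  V(2,0) = 7.649140; V(2,1) = 0.000000; V(2,2) = 0.000000
Backward induction: V(k, i) = exp(-r*dt) * [p * V(k+1, i) + (1-p) * V(k+1, i+1)].
  V(1,0) = exp(-r*dt) * [p*7.649140 + (1-p)*0.000000] = 3.789966
  V(1,1) = exp(-r*dt) * [p*0.000000 + (1-p)*0.000000] = 0.000000
  V(0,0) = exp(-r*dt) * [p*3.789966 + (1-p)*0.000000] = 1.877837

Answer: Price = V(0,0) = 1.8778


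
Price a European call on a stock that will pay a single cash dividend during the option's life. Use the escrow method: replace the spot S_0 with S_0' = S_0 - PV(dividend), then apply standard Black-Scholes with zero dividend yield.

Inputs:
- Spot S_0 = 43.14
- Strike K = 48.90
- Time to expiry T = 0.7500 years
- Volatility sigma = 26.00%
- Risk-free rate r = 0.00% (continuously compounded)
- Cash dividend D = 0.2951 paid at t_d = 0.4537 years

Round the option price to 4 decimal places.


Answer: Price = 1.7692

Derivation:
PV(D) = D * exp(-r * t_d) = 0.2951 * 1.00000000 = 0.29510000
S_0' = S_0 - PV(D) = 43.1400 - 0.29510000 = 42.84490000
d1 = (ln(S_0'/K) + (r + sigma^2/2)*T) / (sigma*sqrt(T)) = -0.47449655
d2 = d1 - sigma*sqrt(T) = -0.69966316
exp(-rT) = 1.00000000
N(d1) = 0.31757293; N(d2) = 0.24206884
C = S_0' * N(d1) - K * exp(-rT) * N(d2) = 42.84490000 * 0.31757293 - 48.9000 * 1.00000000 * 0.24206884 = 1.7692


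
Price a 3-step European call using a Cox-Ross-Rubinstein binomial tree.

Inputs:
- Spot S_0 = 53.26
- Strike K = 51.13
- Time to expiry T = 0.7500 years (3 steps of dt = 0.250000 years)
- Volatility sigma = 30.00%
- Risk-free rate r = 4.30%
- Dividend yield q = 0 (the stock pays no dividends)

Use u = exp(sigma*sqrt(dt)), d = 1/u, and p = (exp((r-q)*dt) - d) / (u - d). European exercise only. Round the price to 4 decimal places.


dt = T/N = 0.250000
u = exp(sigma*sqrt(dt)) = 1.161834; d = 1/u = 0.860708
p = (exp((r-q)*dt) - d) / (u - d) = 0.498462
Discount per step: exp(-r*dt) = 0.989308
Stock lattice S(k, i) with i counting down-moves:
  k=0: S(0,0) = 53.2600
  k=1: S(1,0) = 61.8793; S(1,1) = 45.8413
  k=2: S(2,0) = 71.8935; S(2,1) = 53.2600; S(2,2) = 39.4560
  k=3: S(3,0) = 83.5283; S(3,1) = 61.8793; S(3,2) = 45.8413; S(3,3) = 33.9601
Terminal payoffs V(N, i) = max(S_T - K, 0):
  V(3,0) = 32.398307; V(3,1) = 10.749292; V(3,2) = 0.000000; V(3,3) = 0.000000
Backward induction: V(k, i) = exp(-r*dt) * [p * V(k+1, i) + (1-p) * V(k+1, i+1)].
  V(2,0) = exp(-r*dt) * [p*32.398307 + (1-p)*10.749292] = 21.310184
  V(2,1) = exp(-r*dt) * [p*10.749292 + (1-p)*0.000000] = 5.300823
  V(2,2) = exp(-r*dt) * [p*0.000000 + (1-p)*0.000000] = 0.000000
  V(1,0) = exp(-r*dt) * [p*21.310184 + (1-p)*5.300823] = 13.138877
  V(1,1) = exp(-r*dt) * [p*5.300823 + (1-p)*0.000000] = 2.614007
  V(0,0) = exp(-r*dt) * [p*13.138877 + (1-p)*2.614007] = 7.776210

Answer: Price = V(0,0) = 7.7762


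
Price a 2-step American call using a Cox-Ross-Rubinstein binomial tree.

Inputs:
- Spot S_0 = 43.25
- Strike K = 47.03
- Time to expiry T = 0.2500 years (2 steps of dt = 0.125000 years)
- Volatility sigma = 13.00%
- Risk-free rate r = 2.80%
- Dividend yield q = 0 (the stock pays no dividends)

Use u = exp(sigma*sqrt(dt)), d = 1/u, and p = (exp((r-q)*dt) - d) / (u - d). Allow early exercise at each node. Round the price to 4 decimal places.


dt = T/N = 0.125000
u = exp(sigma*sqrt(dt)) = 1.047035; d = 1/u = 0.955078
p = (exp((r-q)*dt) - d) / (u - d) = 0.526640
Discount per step: exp(-r*dt) = 0.996506
Stock lattice S(k, i) with i counting down-moves:
  k=0: S(0,0) = 43.2500
  k=1: S(1,0) = 45.2842; S(1,1) = 41.3071
  k=2: S(2,0) = 47.4142; S(2,1) = 43.2500; S(2,2) = 39.4516
Terminal payoffs V(N, i) = max(S_T - K, 0):
  V(2,0) = 0.384169; V(2,1) = 0.000000; V(2,2) = 0.000000
Backward induction: V(k, i) = exp(-r*dt) * [p * V(k+1, i) + (1-p) * V(k+1, i+1)]; then take max(V_cont, immediate exercise) for American.
  V(1,0) = exp(-r*dt) * [p*0.384169 + (1-p)*0.000000] = 0.201612; exercise = 0.000000; V(1,0) = max -> 0.201612
  V(1,1) = exp(-r*dt) * [p*0.000000 + (1-p)*0.000000] = 0.000000; exercise = 0.000000; V(1,1) = max -> 0.000000
  V(0,0) = exp(-r*dt) * [p*0.201612 + (1-p)*0.000000] = 0.105806; exercise = 0.000000; V(0,0) = max -> 0.105806

Answer: Price = V(0,0) = 0.1058


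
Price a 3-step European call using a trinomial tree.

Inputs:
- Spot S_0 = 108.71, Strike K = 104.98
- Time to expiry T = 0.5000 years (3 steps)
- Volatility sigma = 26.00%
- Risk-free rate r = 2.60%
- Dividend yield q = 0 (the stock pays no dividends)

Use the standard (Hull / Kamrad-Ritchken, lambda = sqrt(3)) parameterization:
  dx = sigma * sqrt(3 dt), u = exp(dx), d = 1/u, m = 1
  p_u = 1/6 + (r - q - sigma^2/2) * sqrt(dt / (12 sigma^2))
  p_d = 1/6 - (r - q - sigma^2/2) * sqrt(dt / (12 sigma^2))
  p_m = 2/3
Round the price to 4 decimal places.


dt = T/N = 0.166667; dx = sigma*sqrt(3*dt) = 0.183848
u = exp(dx) = 1.201833; d = 1/u = 0.832062
p_u = 0.163131, p_m = 0.666667, p_d = 0.170202
Discount per step: exp(-r*dt) = 0.995676
Stock lattice S(k, j) with j the centered position index:
  k=0: S(0,+0) = 108.7100
  k=1: S(1,-1) = 90.4535; S(1,+0) = 108.7100; S(1,+1) = 130.6512
  k=2: S(2,-2) = 75.2630; S(2,-1) = 90.4535; S(2,+0) = 108.7100; S(2,+1) = 130.6512; S(2,+2) = 157.0210
  k=3: S(3,-3) = 62.6235; S(3,-2) = 75.2630; S(3,-1) = 90.4535; S(3,+0) = 108.7100; S(3,+1) = 130.6512; S(3,+2) = 157.0210; S(3,+3) = 188.7129
Terminal payoffs V(N, j) = max(S_T - K, 0):
  V(3,-3) = 0.000000; V(3,-2) = 0.000000; V(3,-1) = 0.000000; V(3,+0) = 3.730000; V(3,+1) = 25.671249; V(3,+2) = 52.040962; V(3,+3) = 83.732950
Backward induction: V(k, j) = exp(-r*dt) * [p_u * V(k+1, j+1) + p_m * V(k+1, j) + p_d * V(k+1, j-1)]
  V(2,-2) = exp(-r*dt) * [p_u*0.000000 + p_m*0.000000 + p_d*0.000000] = 0.000000
  V(2,-1) = exp(-r*dt) * [p_u*3.730000 + p_m*0.000000 + p_d*0.000000] = 0.605848
  V(2,+0) = exp(-r*dt) * [p_u*25.671249 + p_m*3.730000 + p_d*0.000000] = 6.645587
  V(2,+1) = exp(-r*dt) * [p_u*52.040962 + p_m*25.671249 + p_d*3.730000] = 26.125067
  V(2,+2) = exp(-r*dt) * [p_u*83.732950 + p_m*52.040962 + p_d*25.671249] = 52.494758
  V(1,-1) = exp(-r*dt) * [p_u*6.645587 + p_m*0.605848 + p_d*0.000000] = 1.481567
  V(1,+0) = exp(-r*dt) * [p_u*26.125067 + p_m*6.645587 + p_d*0.605848] = 8.757289
  V(1,+1) = exp(-r*dt) * [p_u*52.494758 + p_m*26.125067 + p_d*6.645587] = 26.994106
  V(0,+0) = exp(-r*dt) * [p_u*26.994106 + p_m*8.757289 + p_d*1.481567] = 10.448562

Answer: Price = V(0,0) = 10.4486
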